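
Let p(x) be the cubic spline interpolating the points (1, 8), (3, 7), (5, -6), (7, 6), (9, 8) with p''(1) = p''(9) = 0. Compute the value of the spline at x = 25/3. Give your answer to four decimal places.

Write M_i for p''(x_i). With h_i = 2, 2, 2, 2 and divided differences Δ_i = -1/2, -13/2, 6, 1, the continuity of p' gives the tridiagonal system
  2·M_0 + 8·M_1 + 2·M_2 = 6(Δ_1 - Δ_0) = -36
  2·M_1 + 8·M_2 + 2·M_3 = 6(Δ_2 - Δ_1) = 75
  2·M_2 + 8·M_3 + 2·M_4 = 6(Δ_3 - Δ_2) = -30
Natural end conditions: M_0 = M_4 = 0.
Solving: M_0 = 0, M_1 = -435/56, M_2 = 183/14, M_3 = -393/56, M_4 = 0.
On [7, 9], p(x) = 6 + 159/28·(x - 7) - 393/112·(x - 7)² + 131/224·(x - 7)³.
With (x - 7) = 4/3: p(25/3) = 1648/189.

8.7196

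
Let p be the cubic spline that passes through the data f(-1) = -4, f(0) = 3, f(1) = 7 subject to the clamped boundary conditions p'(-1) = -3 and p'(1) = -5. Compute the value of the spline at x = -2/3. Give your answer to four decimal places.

-3.3889

With M_i denoting the second derivative at x_i, h_i = 1, 1, and Δ_i = (y_(i+1) − y_i)/h_i = 7, 4:
  1·M_0 + 4·M_1 + 1·M_2 = 6(Δ_1 - Δ_0) = -18
Clamped end conditions give two more equations: 2h_0·M_0 + h_0·M_1 = 6(Δ_0 - p'(-1)) = 60 and h_1·M_1 + 2h_1·M_2 = 6(p'(1) - Δ_1) = -54.
Solving the tridiagonal system: M_0 = 67/2, M_1 = -7, M_2 = -47/2.
On [-1, 0], p(x) = -4 - 3·(x + 1) + 67/4·(x + 1)² - 27/4·(x + 1)³.
With (x + 1) = 1/3: p(-2/3) = -61/18.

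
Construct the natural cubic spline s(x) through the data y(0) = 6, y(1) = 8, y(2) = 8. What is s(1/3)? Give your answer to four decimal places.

6.8148

Let M_i = s''(x_i). Step sizes h_i = 1, 1; slopes of the chords Δ_i = (y_(i+1) - y_i)/h_i = 2, 0.
  1·M_0 + 4·M_1 + 1·M_2 = 6(Δ_1 - Δ_0) = -12
Natural end conditions: M_0 = M_2 = 0.
Solving: M_0 = 0, M_1 = -3, M_2 = 0.
On [0, 1], s(x) = 6 + 5/2·x + 0·x² - 1/2·x³.
With x = 1/3: s(1/3) = 184/27.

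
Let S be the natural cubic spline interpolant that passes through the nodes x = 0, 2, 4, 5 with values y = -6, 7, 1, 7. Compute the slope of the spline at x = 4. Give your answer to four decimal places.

1.8636

Let M_i = S''(x_i). Step sizes h_i = 2, 2, 1; slopes of the chords Δ_i = (y_(i+1) - y_i)/h_i = 13/2, -3, 6.
  2·M_0 + 8·M_1 + 2·M_2 = 6(Δ_1 - Δ_0) = -57
  2·M_1 + 6·M_2 + 1·M_3 = 6(Δ_2 - Δ_1) = 54
Natural end conditions: M_0 = M_3 = 0.
Forward elimination and back-substitution give M_0 = 0, M_1 = -225/22, M_2 = 273/22, M_3 = 0.
On [4, 5], S'(x) = b_2 + 2c_2·(x - 4) + 3d_2·(x - 4)² with b_2 = Δ_2 - h_2(2M_2 + M_3)/6 = 41/22, c_2 = M_2/2 = 273/44, d_2 = (M_3 - M_2)/(6h_2) = -91/44. So S'(4) = 41/22.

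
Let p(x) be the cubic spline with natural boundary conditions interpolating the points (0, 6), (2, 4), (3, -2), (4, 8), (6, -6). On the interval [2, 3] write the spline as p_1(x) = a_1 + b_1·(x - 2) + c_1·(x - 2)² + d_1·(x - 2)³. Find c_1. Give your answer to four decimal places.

Let M_i = p''(x_i). Step sizes h_i = 2, 1, 1, 2; slopes of the chords Δ_i = (y_(i+1) - y_i)/h_i = -1, -6, 10, -7.
  2·M_0 + 6·M_1 + 1·M_2 = 6(Δ_1 - Δ_0) = -30
  1·M_1 + 4·M_2 + 1·M_3 = 6(Δ_2 - Δ_1) = 96
  1·M_2 + 6·M_3 + 2·M_4 = 6(Δ_3 - Δ_2) = -102
Natural end conditions: M_0 = M_4 = 0.
Forward elimination and back-substitution give M_0 = 0, M_1 = -114/11, M_2 = 354/11, M_3 = -246/11, M_4 = 0.
On [2, 3], with p_1(x) = a_1 + b_1·(x - 2) + c_1·(x - 2)² + d_1·(x - 2)³: c_1 = M_1/2 = -57/11, d_1 = (M_2 - M_1)/(6h_1) = 78/11, b_1 = Δ_1 - h_1(2M_1 + M_2)/6 = -87/11.

-5.1818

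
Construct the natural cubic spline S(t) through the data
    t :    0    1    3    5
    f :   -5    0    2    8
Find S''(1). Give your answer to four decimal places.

With M_i denoting the second derivative at x_i, h_i = 1, 2, 2, and Δ_i = (y_(i+1) − y_i)/h_i = 5, 1, 3:
  1·M_0 + 6·M_1 + 2·M_2 = 6(Δ_1 - Δ_0) = -24
  2·M_1 + 8·M_2 + 2·M_3 = 6(Δ_2 - Δ_1) = 12
Natural end conditions: M_0 = M_3 = 0.
Forward elimination and back-substitution give M_0 = 0, M_1 = -54/11, M_2 = 30/11, M_3 = 0.

-4.9091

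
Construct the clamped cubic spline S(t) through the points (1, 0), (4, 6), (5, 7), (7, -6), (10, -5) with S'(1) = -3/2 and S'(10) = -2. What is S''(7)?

Write M_i for S''(x_i). With h_i = 3, 1, 2, 3 and divided differences Δ_i = 2, 1, -13/2, 1/3, the continuity of S' gives the tridiagonal system
  3·M_0 + 8·M_1 + 1·M_2 = 6(Δ_1 - Δ_0) = -6
  1·M_1 + 6·M_2 + 2·M_3 = 6(Δ_2 - Δ_1) = -45
  2·M_2 + 10·M_3 + 3·M_4 = 6(Δ_3 - Δ_2) = 41
Clamped end conditions give two more equations: 2h_0·M_0 + h_0·M_1 = 6(Δ_0 - S'(1)) = 21 and h_3·M_3 + 2h_3·M_4 = 6(S'(10) - Δ_3) = -14.
Hence M_0 = 4, M_1 = -1, M_2 = -10, M_3 = 8, M_4 = -19/3.

8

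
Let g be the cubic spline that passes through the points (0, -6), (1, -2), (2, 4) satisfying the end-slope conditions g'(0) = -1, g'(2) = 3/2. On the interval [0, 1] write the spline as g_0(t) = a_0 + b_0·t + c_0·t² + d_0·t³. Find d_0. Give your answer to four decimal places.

With m_i denoting the second derivative at x_i, h_i = 1, 1, and Δ_i = (y_(i+1) − y_i)/h_i = 4, 6:
  1·m_0 + 4·m_1 + 1·m_2 = 6(Δ_1 - Δ_0) = 12
Clamped end conditions give two more equations: 2h_0·m_0 + h_0·m_1 = 6(Δ_0 - g'(0)) = 30 and h_1·m_1 + 2h_1·m_2 = 6(g'(2) - Δ_1) = -27.
Forward elimination and back-substitution give m_0 = 53/4, m_1 = 7/2, m_2 = -61/4.
On [0, 1], with g_0(t) = a_0 + b_0·t + c_0·t² + d_0·t³: c_0 = m_0/2 = 53/8, d_0 = (m_1 - m_0)/(6h_0) = -13/8, b_0 = Δ_0 - h_0(2m_0 + m_1)/6 = -1.

-1.6250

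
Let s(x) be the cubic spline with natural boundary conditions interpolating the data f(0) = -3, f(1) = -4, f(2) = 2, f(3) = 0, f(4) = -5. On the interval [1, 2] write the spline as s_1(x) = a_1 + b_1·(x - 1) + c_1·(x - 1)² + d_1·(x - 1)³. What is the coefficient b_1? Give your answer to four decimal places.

With m_i denoting the second derivative at x_i, h_i = 1, 1, 1, 1, and Δ_i = (y_(i+1) − y_i)/h_i = -1, 6, -2, -5:
  1·m_0 + 4·m_1 + 1·m_2 = 6(Δ_1 - Δ_0) = 42
  1·m_1 + 4·m_2 + 1·m_3 = 6(Δ_2 - Δ_1) = -48
  1·m_2 + 4·m_3 + 1·m_4 = 6(Δ_3 - Δ_2) = -18
Natural end conditions: m_0 = m_4 = 0.
Solving the tridiagonal system: m_0 = 0, m_1 = 201/14, m_2 = -108/7, m_3 = -9/14, m_4 = 0.
On [1, 2], with s_1(x) = a_1 + b_1·(x - 1) + c_1·(x - 1)² + d_1·(x - 1)³: c_1 = m_1/2 = 201/28, d_1 = (m_2 - m_1)/(6h_1) = -139/28, b_1 = Δ_1 - h_1(2m_1 + m_2)/6 = 53/14.

3.7857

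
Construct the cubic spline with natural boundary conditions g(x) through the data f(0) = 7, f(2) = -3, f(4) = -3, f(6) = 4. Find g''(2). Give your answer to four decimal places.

Write M_i for g''(x_i). With h_i = 2, 2, 2 and divided differences Δ_i = -5, 0, 7/2, the continuity of g' gives the tridiagonal system
  2·M_0 + 8·M_1 + 2·M_2 = 6(Δ_1 - Δ_0) = 30
  2·M_1 + 8·M_2 + 2·M_3 = 6(Δ_2 - Δ_1) = 21
Natural end conditions: M_0 = M_3 = 0.
Forward elimination and back-substitution give M_0 = 0, M_1 = 33/10, M_2 = 9/5, M_3 = 0.

3.3000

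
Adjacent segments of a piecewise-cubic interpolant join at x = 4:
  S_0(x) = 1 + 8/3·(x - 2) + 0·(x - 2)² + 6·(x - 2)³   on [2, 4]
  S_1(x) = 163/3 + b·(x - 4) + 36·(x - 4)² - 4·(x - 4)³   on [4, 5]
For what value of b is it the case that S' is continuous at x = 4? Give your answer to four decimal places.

S_0'(x) = 8/3 + 0·(x - 2) + 18·(x - 2)², so S_0'(4) = 224/3. On the right, S_1'(4) = b, so b = 224/3.

74.6667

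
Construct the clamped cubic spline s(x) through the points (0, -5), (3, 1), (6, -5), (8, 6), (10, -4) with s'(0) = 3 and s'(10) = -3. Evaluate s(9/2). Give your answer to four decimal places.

Write M_i for s''(x_i). With h_i = 3, 3, 2, 2 and divided differences Δ_i = 2, -2, 11/2, -5, the continuity of s' gives the tridiagonal system
  3·M_0 + 12·M_1 + 3·M_2 = 6(Δ_1 - Δ_0) = -24
  3·M_1 + 10·M_2 + 2·M_3 = 6(Δ_2 - Δ_1) = 45
  2·M_2 + 8·M_3 + 2·M_4 = 6(Δ_3 - Δ_2) = -63
Clamped end conditions give two more equations: 2h_0·M_0 + h_0·M_1 = 6(Δ_0 - s'(0)) = -6 and h_3·M_3 + 2h_3·M_4 = 6(s'(10) - Δ_3) = 12.
Solving: M_0 = 33/28, M_1 = -61/14, M_2 = 33/4, M_3 = -171/14, M_4 = 255/28.
On [3, 6], s(x) = 1 - 99/56·(x - 3) - 61/28·(x - 3)² + 353/504·(x - 3)³.
With (x - 3) = 3/2: s(9/2) = -1877/448.

-4.1897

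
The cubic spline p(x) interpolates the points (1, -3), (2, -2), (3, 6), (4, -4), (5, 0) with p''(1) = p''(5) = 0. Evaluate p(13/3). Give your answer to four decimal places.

-4.5780

Let M_i = p''(x_i). Step sizes h_i = 1, 1, 1, 1; slopes of the chords Δ_i = (y_(i+1) - y_i)/h_i = 1, 8, -10, 4.
  1·M_0 + 4·M_1 + 1·M_2 = 6(Δ_1 - Δ_0) = 42
  1·M_1 + 4·M_2 + 1·M_3 = 6(Δ_2 - Δ_1) = -108
  1·M_2 + 4·M_3 + 1·M_4 = 6(Δ_3 - Δ_2) = 84
Natural end conditions: M_0 = M_4 = 0.
Solving: M_0 = 0, M_1 = 573/28, M_2 = -279/7, M_3 = 867/28, M_4 = 0.
On [4, 5], p(x) = -4 - 177/28·(x - 4) + 867/56·(x - 4)² - 289/56·(x - 4)³.
With (x - 4) = 1/3: p(13/3) = -3461/756.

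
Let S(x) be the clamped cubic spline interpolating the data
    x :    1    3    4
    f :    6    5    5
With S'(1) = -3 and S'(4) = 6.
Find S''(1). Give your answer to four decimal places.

6.2500

Put M_i = S'' at the i-th knot. Here h = (2, 1) and Δ = (-1/2, 0), so the interior equations h_(i-1)·M_(i-1) + 2(h_(i-1)+h_i)·M_i + h_i·M_(i+1) = 6(Δ_i − Δ_(i-1)) read
  2·M_0 + 6·M_1 + 1·M_2 = 6(Δ_1 - Δ_0) = 3
Clamped end conditions give two more equations: 2h_0·M_0 + h_0·M_1 = 6(Δ_0 - S'(1)) = 15 and h_1·M_1 + 2h_1·M_2 = 6(S'(4) - Δ_1) = 36.
Solving: M_0 = 25/4, M_1 = -5, M_2 = 41/2.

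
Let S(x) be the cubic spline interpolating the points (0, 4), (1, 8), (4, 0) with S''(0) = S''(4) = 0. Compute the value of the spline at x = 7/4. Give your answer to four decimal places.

8.4609

Put M_i = S'' at the i-th knot. Here h = (1, 3) and Δ = (4, -8/3), so the interior equations h_(i-1)·M_(i-1) + 2(h_(i-1)+h_i)·M_i + h_i·M_(i+1) = 6(Δ_i − Δ_(i-1)) read
  1·M_0 + 8·M_1 + 3·M_2 = 6(Δ_1 - Δ_0) = -40
Natural end conditions: M_0 = M_2 = 0.
Solving the tridiagonal system: M_0 = 0, M_1 = -5, M_2 = 0.
On [1, 4], S(x) = 8 + 7/3·(x - 1) - 5/2·(x - 1)² + 5/18·(x - 1)³.
With (x - 1) = 3/4: S(7/4) = 1083/128.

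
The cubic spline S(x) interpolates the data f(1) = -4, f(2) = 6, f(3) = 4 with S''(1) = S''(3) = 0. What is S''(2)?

With σ_i denoting the second derivative at x_i, h_i = 1, 1, and Δ_i = (y_(i+1) − y_i)/h_i = 10, -2:
  1·σ_0 + 4·σ_1 + 1·σ_2 = 6(Δ_1 - Δ_0) = -72
Natural end conditions: σ_0 = σ_2 = 0.
Forward elimination and back-substitution give σ_0 = 0, σ_1 = -18, σ_2 = 0.

-18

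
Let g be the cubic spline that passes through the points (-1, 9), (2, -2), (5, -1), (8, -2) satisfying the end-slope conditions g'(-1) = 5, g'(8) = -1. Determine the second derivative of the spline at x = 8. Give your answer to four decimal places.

Let σ_i = g''(x_i). Step sizes h_i = 3, 3, 3; slopes of the chords Δ_i = (y_(i+1) - y_i)/h_i = -11/3, 1/3, -1/3.
  3·σ_0 + 12·σ_1 + 3·σ_2 = 6(Δ_1 - Δ_0) = 24
  3·σ_1 + 12·σ_2 + 3·σ_3 = 6(Δ_2 - Δ_1) = -4
Clamped end conditions give two more equations: 2h_0·σ_0 + h_0·σ_1 = 6(Δ_0 - g'(-1)) = -52 and h_2·σ_2 + 2h_2·σ_3 = 6(g'(8) - Δ_2) = -4.
Solving: σ_0 = -508/45, σ_1 = 236/45, σ_2 = -76/45, σ_3 = 8/45.

0.1778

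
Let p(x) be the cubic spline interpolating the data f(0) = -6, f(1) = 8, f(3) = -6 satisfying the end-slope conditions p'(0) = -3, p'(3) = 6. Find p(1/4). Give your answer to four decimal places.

Let M_i = p''(x_i). Step sizes h_i = 1, 2; slopes of the chords Δ_i = (y_(i+1) - y_i)/h_i = 14, -7.
  1·M_0 + 6·M_1 + 2·M_2 = 6(Δ_1 - Δ_0) = -126
Clamped end conditions give two more equations: 2h_0·M_0 + h_0·M_1 = 6(Δ_0 - p'(0)) = 102 and h_1·M_1 + 2h_1·M_2 = 6(p'(3) - Δ_1) = 78.
Solving: M_0 = 75, M_1 = -48, M_2 = 87/2.
On [0, 1], p(x) = -6 - 3·x + 75/2·x² - 41/2·x³.
With x = 1/4: p(1/4) = -605/128.

-4.7266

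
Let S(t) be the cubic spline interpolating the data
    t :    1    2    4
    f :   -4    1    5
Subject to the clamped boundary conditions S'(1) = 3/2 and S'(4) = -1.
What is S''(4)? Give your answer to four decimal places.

Let σ_i = S''(x_i). Step sizes h_i = 1, 2; slopes of the chords Δ_i = (y_(i+1) - y_i)/h_i = 5, 2.
  1·σ_0 + 6·σ_1 + 2·σ_2 = 6(Δ_1 - Δ_0) = -18
Clamped end conditions give two more equations: 2h_0·σ_0 + h_0·σ_1 = 6(Δ_0 - S'(1)) = 21 and h_1·σ_1 + 2h_1·σ_2 = 6(S'(4) - Δ_1) = -18.
Solving the tridiagonal system: σ_0 = 38/3, σ_1 = -13/3, σ_2 = -7/3.

-2.3333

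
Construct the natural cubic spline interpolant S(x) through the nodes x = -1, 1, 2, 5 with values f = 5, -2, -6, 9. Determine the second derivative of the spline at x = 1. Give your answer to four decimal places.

Let M_i = S''(x_i). Step sizes h_i = 2, 1, 3; slopes of the chords Δ_i = (y_(i+1) - y_i)/h_i = -7/2, -4, 5.
  2·M_0 + 6·M_1 + 1·M_2 = 6(Δ_1 - Δ_0) = -3
  1·M_1 + 8·M_2 + 3·M_3 = 6(Δ_2 - Δ_1) = 54
Natural end conditions: M_0 = M_3 = 0.
Solving the tridiagonal system: M_0 = 0, M_1 = -78/47, M_2 = 327/47, M_3 = 0.

-1.6596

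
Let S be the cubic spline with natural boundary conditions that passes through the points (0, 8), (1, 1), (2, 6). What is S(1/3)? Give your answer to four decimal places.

With m_i denoting the second derivative at x_i, h_i = 1, 1, and Δ_i = (y_(i+1) − y_i)/h_i = -7, 5:
  1·m_0 + 4·m_1 + 1·m_2 = 6(Δ_1 - Δ_0) = 72
Natural end conditions: m_0 = m_2 = 0.
Solving: m_0 = 0, m_1 = 18, m_2 = 0.
On [0, 1], S(x) = 8 - 10·x + 0·x² + 3·x³.
With x = 1/3: S(1/3) = 43/9.

4.7778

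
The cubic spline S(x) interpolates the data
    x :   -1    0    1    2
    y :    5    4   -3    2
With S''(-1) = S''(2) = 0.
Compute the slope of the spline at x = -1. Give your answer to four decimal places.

Write σ_i for S''(x_i). With h_i = 1, 1, 1 and divided differences Δ_i = -1, -7, 5, the continuity of S' gives the tridiagonal system
  1·σ_0 + 4·σ_1 + 1·σ_2 = 6(Δ_1 - Δ_0) = -36
  1·σ_1 + 4·σ_2 + 1·σ_3 = 6(Δ_2 - Δ_1) = 72
Natural end conditions: σ_0 = σ_3 = 0.
Solving: σ_0 = 0, σ_1 = -72/5, σ_2 = 108/5, σ_3 = 0.
On [-1, 0], S'(x) = b_0 + 2c_0·(x + 1) + 3d_0·(x + 1)² with b_0 = Δ_0 - h_0(2σ_0 + σ_1)/6 = 7/5, c_0 = σ_0/2 = 0, d_0 = (σ_1 - σ_0)/(6h_0) = -12/5. So S'(-1) = 7/5.

1.4000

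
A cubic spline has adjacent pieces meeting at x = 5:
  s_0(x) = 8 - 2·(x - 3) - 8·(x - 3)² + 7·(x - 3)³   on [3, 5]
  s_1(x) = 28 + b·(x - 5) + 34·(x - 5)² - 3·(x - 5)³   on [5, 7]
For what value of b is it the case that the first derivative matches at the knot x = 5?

s_0'(x) = -2 - 16·(x - 3) + 21·(x - 3)², so s_0'(5) = 50. On the right, s_1'(5) = b, so b = 50.

50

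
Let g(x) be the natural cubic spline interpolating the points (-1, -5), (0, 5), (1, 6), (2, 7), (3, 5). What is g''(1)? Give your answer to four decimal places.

5.1429

Write M_i for g''(x_i). With h_i = 1, 1, 1, 1 and divided differences Δ_i = 10, 1, 1, -2, the continuity of g' gives the tridiagonal system
  1·M_0 + 4·M_1 + 1·M_2 = 6(Δ_1 - Δ_0) = -54
  1·M_1 + 4·M_2 + 1·M_3 = 6(Δ_2 - Δ_1) = 0
  1·M_2 + 4·M_3 + 1·M_4 = 6(Δ_3 - Δ_2) = -18
Natural end conditions: M_0 = M_4 = 0.
Solving: M_0 = 0, M_1 = -207/14, M_2 = 36/7, M_3 = -81/14, M_4 = 0.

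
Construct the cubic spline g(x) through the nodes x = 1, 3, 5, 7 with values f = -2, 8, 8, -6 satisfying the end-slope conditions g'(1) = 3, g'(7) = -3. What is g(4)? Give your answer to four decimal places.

10.5000

Write σ_i for g''(x_i). With h_i = 2, 2, 2 and divided differences Δ_i = 5, 0, -7, the continuity of g' gives the tridiagonal system
  2·σ_0 + 8·σ_1 + 2·σ_2 = 6(Δ_1 - Δ_0) = -30
  2·σ_1 + 8·σ_2 + 2·σ_3 = 6(Δ_2 - Δ_1) = -42
Clamped end conditions give two more equations: 2h_0·σ_0 + h_0·σ_1 = 6(Δ_0 - g'(1)) = 12 and h_2·σ_2 + 2h_2·σ_3 = 6(g'(7) - Δ_2) = 24.
Solving: σ_0 = 23/5, σ_1 = -16/5, σ_2 = -34/5, σ_3 = 47/5.
On [3, 5], g(x) = 8 + 22/5·(x - 3) - 8/5·(x - 3)² - 3/10·(x - 3)³.
With (x - 3) = 1: g(4) = 21/2.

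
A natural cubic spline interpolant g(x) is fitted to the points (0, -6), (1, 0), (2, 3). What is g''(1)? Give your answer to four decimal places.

Write m_i for g''(x_i). With h_i = 1, 1 and divided differences Δ_i = 6, 3, the continuity of g' gives the tridiagonal system
  1·m_0 + 4·m_1 + 1·m_2 = 6(Δ_1 - Δ_0) = -18
Natural end conditions: m_0 = m_2 = 0.
Solving: m_0 = 0, m_1 = -9/2, m_2 = 0.

-4.5000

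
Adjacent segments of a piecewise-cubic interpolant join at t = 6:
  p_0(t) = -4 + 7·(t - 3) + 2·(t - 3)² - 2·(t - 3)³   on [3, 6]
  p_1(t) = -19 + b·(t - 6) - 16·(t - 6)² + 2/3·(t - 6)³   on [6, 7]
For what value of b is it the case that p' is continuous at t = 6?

-35

p_0'(t) = 7 + 4·(t - 3) - 6·(t - 3)², so p_0'(6) = -35. On the right, p_1'(6) = b, so b = -35.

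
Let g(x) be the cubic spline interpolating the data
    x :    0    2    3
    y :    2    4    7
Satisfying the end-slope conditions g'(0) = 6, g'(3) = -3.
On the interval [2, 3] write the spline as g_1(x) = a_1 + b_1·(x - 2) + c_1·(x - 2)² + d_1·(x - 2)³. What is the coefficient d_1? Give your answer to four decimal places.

With M_i denoting the second derivative at x_i, h_i = 2, 1, and Δ_i = (y_(i+1) − y_i)/h_i = 1, 3:
  2·M_0 + 6·M_1 + 1·M_2 = 6(Δ_1 - Δ_0) = 12
Clamped end conditions give two more equations: 2h_0·M_0 + h_0·M_1 = 6(Δ_0 - g'(0)) = -30 and h_1·M_1 + 2h_1·M_2 = 6(g'(3) - Δ_1) = -36.
Solving the tridiagonal system: M_0 = -25/2, M_1 = 10, M_2 = -23.
On [2, 3], with g_1(x) = a_1 + b_1·(x - 2) + c_1·(x - 2)² + d_1·(x - 2)³: c_1 = M_1/2 = 5, d_1 = (M_2 - M_1)/(6h_1) = -11/2, b_1 = Δ_1 - h_1(2M_1 + M_2)/6 = 7/2.

-5.5000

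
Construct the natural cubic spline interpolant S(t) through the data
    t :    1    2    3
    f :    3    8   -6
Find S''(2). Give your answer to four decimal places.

Let m_i = S''(x_i). Step sizes h_i = 1, 1; slopes of the chords Δ_i = (y_(i+1) - y_i)/h_i = 5, -14.
  1·m_0 + 4·m_1 + 1·m_2 = 6(Δ_1 - Δ_0) = -114
Natural end conditions: m_0 = m_2 = 0.
Forward elimination and back-substitution give m_0 = 0, m_1 = -57/2, m_2 = 0.

-28.5000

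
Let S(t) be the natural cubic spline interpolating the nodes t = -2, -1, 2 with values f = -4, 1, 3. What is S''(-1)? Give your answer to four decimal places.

Write m_i for S''(x_i). With h_i = 1, 3 and divided differences Δ_i = 5, 2/3, the continuity of S' gives the tridiagonal system
  1·m_0 + 8·m_1 + 3·m_2 = 6(Δ_1 - Δ_0) = -26
Natural end conditions: m_0 = m_2 = 0.
Solving: m_0 = 0, m_1 = -13/4, m_2 = 0.

-3.2500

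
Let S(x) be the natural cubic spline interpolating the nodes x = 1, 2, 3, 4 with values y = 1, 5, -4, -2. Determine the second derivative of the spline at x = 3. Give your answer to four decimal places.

22.8000

Put σ_i = S'' at the i-th knot. Here h = (1, 1, 1) and Δ = (4, -9, 2), so the interior equations h_(i-1)·σ_(i-1) + 2(h_(i-1)+h_i)·σ_i + h_i·σ_(i+1) = 6(Δ_i − Δ_(i-1)) read
  1·σ_0 + 4·σ_1 + 1·σ_2 = 6(Δ_1 - Δ_0) = -78
  1·σ_1 + 4·σ_2 + 1·σ_3 = 6(Δ_2 - Δ_1) = 66
Natural end conditions: σ_0 = σ_3 = 0.
Solving: σ_0 = 0, σ_1 = -126/5, σ_2 = 114/5, σ_3 = 0.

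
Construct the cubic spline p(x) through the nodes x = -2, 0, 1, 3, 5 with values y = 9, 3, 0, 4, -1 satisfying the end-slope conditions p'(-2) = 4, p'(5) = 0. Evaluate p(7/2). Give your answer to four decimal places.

3.1311

Put M_i = p'' at the i-th knot. Here h = (2, 1, 2, 2) and Δ = (-3, -3, 2, -5/2), so the interior equations h_(i-1)·M_(i-1) + 2(h_(i-1)+h_i)·M_i + h_i·M_(i+1) = 6(Δ_i − Δ_(i-1)) read
  2·M_0 + 6·M_1 + 1·M_2 = 6(Δ_1 - Δ_0) = 0
  1·M_1 + 6·M_2 + 2·M_3 = 6(Δ_2 - Δ_1) = 30
  2·M_2 + 8·M_3 + 2·M_4 = 6(Δ_3 - Δ_2) = -27
Clamped end conditions give two more equations: 2h_0·M_0 + h_0·M_1 = 6(Δ_0 - p'(-2)) = -42 and h_3·M_3 + 2h_3·M_4 = 6(p'(5) - Δ_3) = 15.
Forward elimination and back-substitution give M_0 = -727/61, M_1 = 173/61, M_2 = 416/61, M_3 = -839/122, M_4 = 877/122.
On [3, 5], p(x) = 4 - 19/61·(x - 3) - 839/244·(x - 3)² + 143/122·(x - 3)³.
With (x - 3) = 1/2: p(7/2) = 191/61.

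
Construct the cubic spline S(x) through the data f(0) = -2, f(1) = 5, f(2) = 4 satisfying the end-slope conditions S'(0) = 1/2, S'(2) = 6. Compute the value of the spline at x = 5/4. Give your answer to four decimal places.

4.9668

With m_i denoting the second derivative at x_i, h_i = 1, 1, and Δ_i = (y_(i+1) − y_i)/h_i = 7, -1:
  1·m_0 + 4·m_1 + 1·m_2 = 6(Δ_1 - Δ_0) = -48
Clamped end conditions give two more equations: 2h_0·m_0 + h_0·m_1 = 6(Δ_0 - S'(0)) = 39 and h_1·m_1 + 2h_1·m_2 = 6(S'(2) - Δ_1) = 42.
Hence m_0 = 137/4, m_1 = -59/2, m_2 = 143/4.
On [1, 2], S(x) = 5 + 23/8·(x - 1) - 59/4·(x - 1)² + 87/8·(x - 1)³.
With (x - 1) = 1/4: S(5/4) = 2543/512.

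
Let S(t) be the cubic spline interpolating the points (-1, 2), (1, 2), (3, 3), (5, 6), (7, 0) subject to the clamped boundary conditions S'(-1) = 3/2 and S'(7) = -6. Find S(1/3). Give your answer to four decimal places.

With σ_i denoting the second derivative at x_i, h_i = 2, 2, 2, 2, and Δ_i = (y_(i+1) − y_i)/h_i = 0, 1/2, 3/2, -3:
  2·σ_0 + 8·σ_1 + 2·σ_2 = 6(Δ_1 - Δ_0) = 3
  2·σ_1 + 8·σ_2 + 2·σ_3 = 6(Δ_2 - Δ_1) = 6
  2·σ_2 + 8·σ_3 + 2·σ_4 = 6(Δ_3 - Δ_2) = -27
Clamped end conditions give two more equations: 2h_0·σ_0 + h_0·σ_1 = 6(Δ_0 - S'(-1)) = -9 and h_3·σ_3 + 2h_3·σ_4 = 6(S'(7) - Δ_3) = -18.
Forward elimination and back-substitution give σ_0 = -291/112, σ_1 = 39/56, σ_2 = 21/16, σ_3 = -165/56, σ_4 = -339/112.
On [-1, 1], S(t) = 2 + 3/2·(t + 1) - 291/224·(t + 1)² + 123/448·(t + 1)³.
With (t + 1) = 4/3: S(1/3) = 295/126.

2.3413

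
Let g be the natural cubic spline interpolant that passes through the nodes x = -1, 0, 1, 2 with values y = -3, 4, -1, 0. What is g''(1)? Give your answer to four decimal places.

14.4000

Put M_i = g'' at the i-th knot. Here h = (1, 1, 1) and Δ = (7, -5, 1), so the interior equations h_(i-1)·M_(i-1) + 2(h_(i-1)+h_i)·M_i + h_i·M_(i+1) = 6(Δ_i − Δ_(i-1)) read
  1·M_0 + 4·M_1 + 1·M_2 = 6(Δ_1 - Δ_0) = -72
  1·M_1 + 4·M_2 + 1·M_3 = 6(Δ_2 - Δ_1) = 36
Natural end conditions: M_0 = M_3 = 0.
Solving the tridiagonal system: M_0 = 0, M_1 = -108/5, M_2 = 72/5, M_3 = 0.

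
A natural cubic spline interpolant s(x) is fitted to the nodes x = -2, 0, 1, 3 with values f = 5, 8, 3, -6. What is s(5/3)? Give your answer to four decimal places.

-0.4021

With m_i denoting the second derivative at x_i, h_i = 2, 1, 2, and Δ_i = (y_(i+1) − y_i)/h_i = 3/2, -5, -9/2:
  2·m_0 + 6·m_1 + 1·m_2 = 6(Δ_1 - Δ_0) = -39
  1·m_1 + 6·m_2 + 2·m_3 = 6(Δ_2 - Δ_1) = 3
Natural end conditions: m_0 = m_3 = 0.
Hence m_0 = 0, m_1 = -237/35, m_2 = 57/35, m_3 = 0.
On [1, 3], s(x) = 3 - 391/70·(x - 1) + 57/70·(x - 1)² - 19/140·(x - 1)³.
With (x - 1) = 2/3: s(5/3) = -76/189.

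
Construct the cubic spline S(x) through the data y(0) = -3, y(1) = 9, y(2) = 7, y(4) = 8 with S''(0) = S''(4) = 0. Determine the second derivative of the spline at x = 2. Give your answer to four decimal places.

Write σ_i for S''(x_i). With h_i = 1, 1, 2 and divided differences Δ_i = 12, -2, 1/2, the continuity of S' gives the tridiagonal system
  1·σ_0 + 4·σ_1 + 1·σ_2 = 6(Δ_1 - Δ_0) = -84
  1·σ_1 + 6·σ_2 + 2·σ_3 = 6(Δ_2 - Δ_1) = 15
Natural end conditions: σ_0 = σ_3 = 0.
Solving the tridiagonal system: σ_0 = 0, σ_1 = -519/23, σ_2 = 144/23, σ_3 = 0.

6.2609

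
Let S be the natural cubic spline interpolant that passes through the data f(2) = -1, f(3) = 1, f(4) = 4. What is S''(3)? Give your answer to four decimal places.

1.5000

Put M_i = S'' at the i-th knot. Here h = (1, 1) and Δ = (2, 3), so the interior equations h_(i-1)·M_(i-1) + 2(h_(i-1)+h_i)·M_i + h_i·M_(i+1) = 6(Δ_i − Δ_(i-1)) read
  1·M_0 + 4·M_1 + 1·M_2 = 6(Δ_1 - Δ_0) = 6
Natural end conditions: M_0 = M_2 = 0.
Forward elimination and back-substitution give M_0 = 0, M_1 = 3/2, M_2 = 0.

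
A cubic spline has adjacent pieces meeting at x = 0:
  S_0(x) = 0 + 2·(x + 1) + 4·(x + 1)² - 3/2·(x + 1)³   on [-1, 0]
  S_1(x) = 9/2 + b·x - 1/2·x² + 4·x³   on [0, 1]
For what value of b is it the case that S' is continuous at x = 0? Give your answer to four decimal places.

5.5000

S_0'(x) = 2 + 8·(x + 1) - 9/2·(x + 1)², so S_0'(0) = 11/2. On the right, S_1'(0) = b, so b = 11/2.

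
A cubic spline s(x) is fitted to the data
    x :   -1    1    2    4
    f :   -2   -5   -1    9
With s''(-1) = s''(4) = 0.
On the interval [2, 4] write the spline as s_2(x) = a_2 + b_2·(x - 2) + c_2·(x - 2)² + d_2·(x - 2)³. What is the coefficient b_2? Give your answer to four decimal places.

4.9429

Write m_i for s''(x_i). With h_i = 2, 1, 2 and divided differences Δ_i = -3/2, 4, 5, the continuity of s' gives the tridiagonal system
  2·m_0 + 6·m_1 + 1·m_2 = 6(Δ_1 - Δ_0) = 33
  1·m_1 + 6·m_2 + 2·m_3 = 6(Δ_2 - Δ_1) = 6
Natural end conditions: m_0 = m_3 = 0.
Forward elimination and back-substitution give m_0 = 0, m_1 = 192/35, m_2 = 3/35, m_3 = 0.
On [2, 4], with s_2(x) = a_2 + b_2·(x - 2) + c_2·(x - 2)² + d_2·(x - 2)³: c_2 = m_2/2 = 3/70, d_2 = (m_3 - m_2)/(6h_2) = -1/140, b_2 = Δ_2 - h_2(2m_2 + m_3)/6 = 173/35.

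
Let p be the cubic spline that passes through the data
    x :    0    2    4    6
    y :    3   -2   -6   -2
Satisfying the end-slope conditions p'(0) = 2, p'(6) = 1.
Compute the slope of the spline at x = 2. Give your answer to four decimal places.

-4.0667

With σ_i denoting the second derivative at x_i, h_i = 2, 2, 2, and Δ_i = (y_(i+1) − y_i)/h_i = -5/2, -2, 2:
  2·σ_0 + 8·σ_1 + 2·σ_2 = 6(Δ_1 - Δ_0) = 3
  2·σ_1 + 8·σ_2 + 2·σ_3 = 6(Δ_2 - Δ_1) = 24
Clamped end conditions give two more equations: 2h_0·σ_0 + h_0·σ_1 = 6(Δ_0 - p'(0)) = -27 and h_2·σ_2 + 2h_2·σ_3 = 6(p'(6) - Δ_2) = -6.
Forward elimination and back-substitution give σ_0 = -223/30, σ_1 = 41/30, σ_2 = 52/15, σ_3 = -97/30.
On [2, 4], p'(x) = b_1 + 2c_1·(x - 2) + 3d_1·(x - 2)² with b_1 = Δ_1 - h_1(2σ_1 + σ_2)/6 = -61/15, c_1 = σ_1/2 = 41/60, d_1 = (σ_2 - σ_1)/(6h_1) = 7/40. So p'(2) = -61/15.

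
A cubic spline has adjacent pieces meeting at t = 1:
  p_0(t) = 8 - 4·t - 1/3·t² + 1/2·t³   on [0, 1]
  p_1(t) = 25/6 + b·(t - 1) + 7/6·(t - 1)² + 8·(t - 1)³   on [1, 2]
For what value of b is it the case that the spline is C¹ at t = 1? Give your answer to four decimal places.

p_0'(t) = -4 - 2/3·t + 3/2·t², so p_0'(1) = -19/6. On the right, p_1'(1) = b, so b = -19/6.

-3.1667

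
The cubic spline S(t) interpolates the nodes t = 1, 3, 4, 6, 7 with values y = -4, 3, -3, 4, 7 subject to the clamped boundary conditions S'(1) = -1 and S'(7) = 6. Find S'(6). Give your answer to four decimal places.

3.3978

Put M_i = S'' at the i-th knot. Here h = (2, 1, 2, 1) and Δ = (7/2, -6, 7/2, 3), so the interior equations h_(i-1)·M_(i-1) + 2(h_(i-1)+h_i)·M_i + h_i·M_(i+1) = 6(Δ_i − Δ_(i-1)) read
  2·M_0 + 6·M_1 + 1·M_2 = 6(Δ_1 - Δ_0) = -57
  1·M_1 + 6·M_2 + 2·M_3 = 6(Δ_2 - Δ_1) = 57
  2·M_2 + 6·M_3 + 1·M_4 = 6(Δ_3 - Δ_2) = -3
Clamped end conditions give two more equations: 2h_0·M_0 + h_0·M_1 = 6(Δ_0 - S'(1)) = 27 and h_3·M_3 + 2h_3·M_4 = 6(S'(7) - Δ_3) = 18.
Solving: M_0 = 5687/372, M_1 = -1588/93, M_2 = 2767/186, M_3 = -706/93, M_4 = 1190/93.
On [6, 7], S'(t) = b_3 + 2c_3·(t - 6) + 3d_3·(t - 6)² with b_3 = Δ_3 - h_3(2M_3 + M_4)/6 = 316/93, c_3 = M_3/2 = -353/93, d_3 = (M_4 - M_3)/(6h_3) = 316/93. So S'(6) = 316/93.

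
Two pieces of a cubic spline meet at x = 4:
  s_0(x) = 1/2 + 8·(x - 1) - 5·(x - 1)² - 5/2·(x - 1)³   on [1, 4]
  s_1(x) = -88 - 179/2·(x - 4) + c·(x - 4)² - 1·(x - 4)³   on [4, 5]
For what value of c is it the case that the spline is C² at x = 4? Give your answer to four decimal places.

s_0''(x) = -10 - 15·(x - 1), so s_0''(4) = -55. On the right, s_1''(4) = 2c, so c = -55/2.

-27.5000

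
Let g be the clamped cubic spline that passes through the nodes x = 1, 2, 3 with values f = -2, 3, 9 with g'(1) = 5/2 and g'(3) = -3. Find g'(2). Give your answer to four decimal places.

Write σ_i for g''(x_i). With h_i = 1, 1 and divided differences Δ_i = 5, 6, the continuity of g' gives the tridiagonal system
  1·σ_0 + 4·σ_1 + 1·σ_2 = 6(Δ_1 - Δ_0) = 6
Clamped end conditions give two more equations: 2h_0·σ_0 + h_0·σ_1 = 6(Δ_0 - g'(1)) = 15 and h_1·σ_1 + 2h_1·σ_2 = 6(g'(3) - Δ_1) = -54.
Hence σ_0 = 13/4, σ_1 = 17/2, σ_2 = -125/4.
On [2, 3], g'(x) = b_1 + 2c_1·(x - 2) + 3d_1·(x - 2)² with b_1 = Δ_1 - h_1(2σ_1 + σ_2)/6 = 67/8, c_1 = σ_1/2 = 17/4, d_1 = (σ_2 - σ_1)/(6h_1) = -53/8. So g'(2) = 67/8.

8.3750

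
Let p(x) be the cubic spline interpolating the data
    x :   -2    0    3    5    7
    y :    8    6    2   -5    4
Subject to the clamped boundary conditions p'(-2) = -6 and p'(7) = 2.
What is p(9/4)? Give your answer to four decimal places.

4.6958

Write m_i for p''(x_i). With h_i = 2, 3, 2, 2 and divided differences Δ_i = -1, -4/3, -7/2, 9/2, the continuity of p' gives the tridiagonal system
  2·m_0 + 10·m_1 + 3·m_2 = 6(Δ_1 - Δ_0) = -2
  3·m_1 + 10·m_2 + 2·m_3 = 6(Δ_2 - Δ_1) = -13
  2·m_2 + 8·m_3 + 2·m_4 = 6(Δ_3 - Δ_2) = 48
Clamped end conditions give two more equations: 2h_0·m_0 + h_0·m_1 = 6(Δ_0 - p'(-2)) = 30 and h_3·m_3 + 2h_3·m_4 = 6(p'(7) - Δ_3) = -15.
Forward elimination and back-substitution give m_0 = 2827/354, m_1 = -172/177, m_2 = -487/177, m_3 = 3085/354, m_4 = -1435/177.
On [0, 3], p(x) = 6 + 359/354·x - 86/177·x² - 35/354·x³.
With x = 9/4: p(9/4) = 35463/7552.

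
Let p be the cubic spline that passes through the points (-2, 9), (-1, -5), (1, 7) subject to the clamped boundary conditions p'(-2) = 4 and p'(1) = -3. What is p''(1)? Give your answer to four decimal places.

-35.8333

Let σ_i = p''(x_i). Step sizes h_i = 1, 2; slopes of the chords Δ_i = (y_(i+1) - y_i)/h_i = -14, 6.
  1·σ_0 + 6·σ_1 + 2·σ_2 = 6(Δ_1 - Δ_0) = 120
Clamped end conditions give two more equations: 2h_0·σ_0 + h_0·σ_1 = 6(Δ_0 - p'(-2)) = -108 and h_1·σ_1 + 2h_1·σ_2 = 6(p'(1) - Δ_1) = -54.
Solving: σ_0 = -229/3, σ_1 = 134/3, σ_2 = -215/6.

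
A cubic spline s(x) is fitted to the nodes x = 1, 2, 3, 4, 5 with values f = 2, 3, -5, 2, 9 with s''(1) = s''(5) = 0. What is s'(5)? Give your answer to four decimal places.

Let M_i = s''(x_i). Step sizes h_i = 1, 1, 1, 1; slopes of the chords Δ_i = (y_(i+1) - y_i)/h_i = 1, -8, 7, 7.
  1·M_0 + 4·M_1 + 1·M_2 = 6(Δ_1 - Δ_0) = -54
  1·M_1 + 4·M_2 + 1·M_3 = 6(Δ_2 - Δ_1) = 90
  1·M_2 + 4·M_3 + 1·M_4 = 6(Δ_3 - Δ_2) = 0
Natural end conditions: M_0 = M_4 = 0.
Solving: M_0 = 0, M_1 = -585/28, M_2 = 207/7, M_3 = -207/28, M_4 = 0.
On [4, 5], s'(x) = b_3 + 2c_3·(x - 4) + 3d_3·(x - 4)² with b_3 = Δ_3 - h_3(2M_3 + M_4)/6 = 265/28, c_3 = M_3/2 = -207/56, d_3 = (M_4 - M_3)/(6h_3) = 69/56. So s'(5) = 323/56.

5.7679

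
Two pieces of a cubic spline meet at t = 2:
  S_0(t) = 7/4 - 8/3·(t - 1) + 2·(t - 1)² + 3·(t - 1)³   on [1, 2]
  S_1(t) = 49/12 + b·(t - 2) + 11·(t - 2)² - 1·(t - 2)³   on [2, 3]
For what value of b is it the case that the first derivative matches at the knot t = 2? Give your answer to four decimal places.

S_0'(t) = -8/3 + 4·(t - 1) + 9·(t - 1)², so S_0'(2) = 31/3. On the right, S_1'(2) = b, so b = 31/3.

10.3333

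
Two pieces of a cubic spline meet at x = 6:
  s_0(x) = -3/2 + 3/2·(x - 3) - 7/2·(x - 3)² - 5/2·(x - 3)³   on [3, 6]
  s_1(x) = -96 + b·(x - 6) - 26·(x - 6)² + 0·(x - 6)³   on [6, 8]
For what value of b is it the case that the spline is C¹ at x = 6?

s_0'(x) = 3/2 - 7·(x - 3) - 15/2·(x - 3)², so s_0'(6) = -87. On the right, s_1'(6) = b, so b = -87.

-87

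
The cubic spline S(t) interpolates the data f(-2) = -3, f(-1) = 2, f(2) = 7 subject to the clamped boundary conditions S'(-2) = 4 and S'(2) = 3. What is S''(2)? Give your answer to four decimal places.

Let m_i = S''(x_i). Step sizes h_i = 1, 3; slopes of the chords Δ_i = (y_(i+1) - y_i)/h_i = 5, 5/3.
  1·m_0 + 8·m_1 + 3·m_2 = 6(Δ_1 - Δ_0) = -20
Clamped end conditions give two more equations: 2h_0·m_0 + h_0·m_1 = 6(Δ_0 - S'(-2)) = 6 and h_1·m_1 + 2h_1·m_2 = 6(S'(2) - Δ_1) = 8.
Forward elimination and back-substitution give m_0 = 21/4, m_1 = -9/2, m_2 = 43/12.

3.5833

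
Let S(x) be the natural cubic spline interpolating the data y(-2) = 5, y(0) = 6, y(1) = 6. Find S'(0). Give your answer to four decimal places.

0.1667

With m_i denoting the second derivative at x_i, h_i = 2, 1, and Δ_i = (y_(i+1) − y_i)/h_i = 1/2, 0:
  2·m_0 + 6·m_1 + 1·m_2 = 6(Δ_1 - Δ_0) = -3
Natural end conditions: m_0 = m_2 = 0.
Solving: m_0 = 0, m_1 = -1/2, m_2 = 0.
On [0, 1], S'(x) = b_1 + 2c_1·x + 3d_1·x² with b_1 = Δ_1 - h_1(2m_1 + m_2)/6 = 1/6, c_1 = m_1/2 = -1/4, d_1 = (m_2 - m_1)/(6h_1) = 1/12. So S'(0) = 1/6.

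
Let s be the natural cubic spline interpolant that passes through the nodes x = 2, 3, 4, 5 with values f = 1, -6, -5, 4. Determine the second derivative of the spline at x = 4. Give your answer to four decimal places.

Write σ_i for s''(x_i). With h_i = 1, 1, 1 and divided differences Δ_i = -7, 1, 9, the continuity of s' gives the tridiagonal system
  1·σ_0 + 4·σ_1 + 1·σ_2 = 6(Δ_1 - Δ_0) = 48
  1·σ_1 + 4·σ_2 + 1·σ_3 = 6(Δ_2 - Δ_1) = 48
Natural end conditions: σ_0 = σ_3 = 0.
Forward elimination and back-substitution give σ_0 = 0, σ_1 = 48/5, σ_2 = 48/5, σ_3 = 0.

9.6000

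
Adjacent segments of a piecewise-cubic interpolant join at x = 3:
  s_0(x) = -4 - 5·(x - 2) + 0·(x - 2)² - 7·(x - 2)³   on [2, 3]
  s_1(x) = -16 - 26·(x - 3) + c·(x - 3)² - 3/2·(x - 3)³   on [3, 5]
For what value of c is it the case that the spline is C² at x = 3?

s_0''(x) = 0 - 42·(x - 2), so s_0''(3) = -42. On the right, s_1''(3) = 2c, so c = -21.

-21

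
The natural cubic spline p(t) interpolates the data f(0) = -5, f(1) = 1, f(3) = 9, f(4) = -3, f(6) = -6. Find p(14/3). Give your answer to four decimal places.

-7.4090

With M_i denoting the second derivative at x_i, h_i = 1, 2, 1, 2, and Δ_i = (y_(i+1) − y_i)/h_i = 6, 4, -12, -3/2:
  1·M_0 + 6·M_1 + 2·M_2 = 6(Δ_1 - Δ_0) = -12
  2·M_1 + 6·M_2 + 1·M_3 = 6(Δ_2 - Δ_1) = -96
  1·M_2 + 6·M_3 + 2·M_4 = 6(Δ_3 - Δ_2) = 63
Natural end conditions: M_0 = M_4 = 0.
Forward elimination and back-substitution give M_0 = 0, M_1 = 143/31, M_2 = -615/31, M_3 = 428/31, M_4 = 0.
On [4, 6], p(t) = -3 - 1991/186·(t - 4) + 214/31·(t - 4)² - 107/93·(t - 4)³.
With (t - 4) = 2/3: p(14/3) = -18604/2511.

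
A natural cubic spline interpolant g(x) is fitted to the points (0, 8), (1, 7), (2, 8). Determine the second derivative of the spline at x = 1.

Let M_i = g''(x_i). Step sizes h_i = 1, 1; slopes of the chords Δ_i = (y_(i+1) - y_i)/h_i = -1, 1.
  1·M_0 + 4·M_1 + 1·M_2 = 6(Δ_1 - Δ_0) = 12
Natural end conditions: M_0 = M_2 = 0.
Solving the tridiagonal system: M_0 = 0, M_1 = 3, M_2 = 0.

3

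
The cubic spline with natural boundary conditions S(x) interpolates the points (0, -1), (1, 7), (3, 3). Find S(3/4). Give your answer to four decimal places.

With M_i denoting the second derivative at x_i, h_i = 1, 2, and Δ_i = (y_(i+1) − y_i)/h_i = 8, -2:
  1·M_0 + 6·M_1 + 2·M_2 = 6(Δ_1 - Δ_0) = -60
Natural end conditions: M_0 = M_2 = 0.
Solving the tridiagonal system: M_0 = 0, M_1 = -10, M_2 = 0.
On [0, 1], S(x) = -1 + 29/3·x + 0·x² - 5/3·x³.
With x = 3/4: S(3/4) = 355/64.

5.5469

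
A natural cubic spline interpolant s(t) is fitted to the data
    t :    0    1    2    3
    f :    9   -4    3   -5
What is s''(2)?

-32

With M_i denoting the second derivative at x_i, h_i = 1, 1, 1, and Δ_i = (y_(i+1) − y_i)/h_i = -13, 7, -8:
  1·M_0 + 4·M_1 + 1·M_2 = 6(Δ_1 - Δ_0) = 120
  1·M_1 + 4·M_2 + 1·M_3 = 6(Δ_2 - Δ_1) = -90
Natural end conditions: M_0 = M_3 = 0.
Hence M_0 = 0, M_1 = 38, M_2 = -32, M_3 = 0.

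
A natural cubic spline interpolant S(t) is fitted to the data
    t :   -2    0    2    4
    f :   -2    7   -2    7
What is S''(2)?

9

Let σ_i = S''(x_i). Step sizes h_i = 2, 2, 2; slopes of the chords Δ_i = (y_(i+1) - y_i)/h_i = 9/2, -9/2, 9/2.
  2·σ_0 + 8·σ_1 + 2·σ_2 = 6(Δ_1 - Δ_0) = -54
  2·σ_1 + 8·σ_2 + 2·σ_3 = 6(Δ_2 - Δ_1) = 54
Natural end conditions: σ_0 = σ_3 = 0.
Hence σ_0 = 0, σ_1 = -9, σ_2 = 9, σ_3 = 0.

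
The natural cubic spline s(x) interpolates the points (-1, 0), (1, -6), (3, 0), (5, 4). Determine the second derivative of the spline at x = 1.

5

Write M_i for s''(x_i). With h_i = 2, 2, 2 and divided differences Δ_i = -3, 3, 2, the continuity of s' gives the tridiagonal system
  2·M_0 + 8·M_1 + 2·M_2 = 6(Δ_1 - Δ_0) = 36
  2·M_1 + 8·M_2 + 2·M_3 = 6(Δ_2 - Δ_1) = -6
Natural end conditions: M_0 = M_3 = 0.
Forward elimination and back-substitution give M_0 = 0, M_1 = 5, M_2 = -2, M_3 = 0.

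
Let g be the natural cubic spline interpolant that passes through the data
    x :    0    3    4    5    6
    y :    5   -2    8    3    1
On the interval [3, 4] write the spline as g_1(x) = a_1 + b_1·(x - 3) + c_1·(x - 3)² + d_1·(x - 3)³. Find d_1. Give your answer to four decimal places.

Write σ_i for g''(x_i). With h_i = 3, 1, 1, 1 and divided differences Δ_i = -7/3, 10, -5, -2, the continuity of g' gives the tridiagonal system
  3·σ_0 + 8·σ_1 + 1·σ_2 = 6(Δ_1 - Δ_0) = 74
  1·σ_1 + 4·σ_2 + 1·σ_3 = 6(Δ_2 - Δ_1) = -90
  1·σ_2 + 4·σ_3 + 1·σ_4 = 6(Δ_3 - Δ_2) = 18
Natural end conditions: σ_0 = σ_4 = 0.
Solving: σ_0 = 0, σ_1 = 372/29, σ_2 = -830/29, σ_3 = 338/29, σ_4 = 0.
On [3, 4], with g_1(x) = a_1 + b_1·(x - 3) + c_1·(x - 3)² + d_1·(x - 3)³: c_1 = σ_1/2 = 186/29, d_1 = (σ_2 - σ_1)/(6h_1) = -601/87, b_1 = Δ_1 - h_1(2σ_1 + σ_2)/6 = 913/87.

-6.9080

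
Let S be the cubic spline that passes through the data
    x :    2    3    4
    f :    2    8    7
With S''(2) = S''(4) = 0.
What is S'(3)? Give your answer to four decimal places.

Put σ_i = S'' at the i-th knot. Here h = (1, 1) and Δ = (6, -1), so the interior equations h_(i-1)·σ_(i-1) + 2(h_(i-1)+h_i)·σ_i + h_i·σ_(i+1) = 6(Δ_i − Δ_(i-1)) read
  1·σ_0 + 4·σ_1 + 1·σ_2 = 6(Δ_1 - Δ_0) = -42
Natural end conditions: σ_0 = σ_2 = 0.
Solving: σ_0 = 0, σ_1 = -21/2, σ_2 = 0.
On [3, 4], S'(x) = b_1 + 2c_1·(x - 3) + 3d_1·(x - 3)² with b_1 = Δ_1 - h_1(2σ_1 + σ_2)/6 = 5/2, c_1 = σ_1/2 = -21/4, d_1 = (σ_2 - σ_1)/(6h_1) = 7/4. So S'(3) = 5/2.

2.5000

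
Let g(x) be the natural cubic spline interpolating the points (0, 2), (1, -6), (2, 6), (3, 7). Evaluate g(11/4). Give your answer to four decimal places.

7.7500

Let m_i = g''(x_i). Step sizes h_i = 1, 1, 1; slopes of the chords Δ_i = (y_(i+1) - y_i)/h_i = -8, 12, 1.
  1·m_0 + 4·m_1 + 1·m_2 = 6(Δ_1 - Δ_0) = 120
  1·m_1 + 4·m_2 + 1·m_3 = 6(Δ_2 - Δ_1) = -66
Natural end conditions: m_0 = m_3 = 0.
Solving: m_0 = 0, m_1 = 182/5, m_2 = -128/5, m_3 = 0.
On [2, 3], g(x) = 6 + 143/15·(x - 2) - 64/5·(x - 2)² + 64/15·(x - 2)³.
With (x - 2) = 3/4: g(11/4) = 31/4.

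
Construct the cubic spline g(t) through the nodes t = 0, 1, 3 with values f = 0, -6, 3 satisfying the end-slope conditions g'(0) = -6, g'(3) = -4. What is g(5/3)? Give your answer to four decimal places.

Write M_i for g''(x_i). With h_i = 1, 2 and divided differences Δ_i = -6, 9/2, the continuity of g' gives the tridiagonal system
  1·M_0 + 6·M_1 + 2·M_2 = 6(Δ_1 - Δ_0) = 63
Clamped end conditions give two more equations: 2h_0·M_0 + h_0·M_1 = 6(Δ_0 - g'(0)) = 0 and h_1·M_1 + 2h_1·M_2 = 6(g'(3) - Δ_1) = -51.
Solving: M_0 = -59/6, M_1 = 59/3, M_2 = -271/12.
On [1, 3], g(t) = -6 - 13/12·(t - 1) + 59/6·(t - 1)² - 169/48·(t - 1)³.
With (t - 1) = 2/3: g(5/3) = -275/81.

-3.3951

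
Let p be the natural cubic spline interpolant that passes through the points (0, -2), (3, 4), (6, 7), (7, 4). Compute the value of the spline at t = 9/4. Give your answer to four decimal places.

Write σ_i for p''(x_i). With h_i = 3, 3, 1 and divided differences Δ_i = 2, 1, -3, the continuity of p' gives the tridiagonal system
  3·σ_0 + 12·σ_1 + 3·σ_2 = 6(Δ_1 - Δ_0) = -6
  3·σ_1 + 8·σ_2 + 1·σ_3 = 6(Δ_2 - Δ_1) = -24
Natural end conditions: σ_0 = σ_3 = 0.
Forward elimination and back-substitution give σ_0 = 0, σ_1 = 8/29, σ_2 = -90/29, σ_3 = 0.
On [0, 3], p(t) = -2 + 54/29·t + 0·t² + 4/261·t³.
With t = 9/4: p(9/4) = 1097/464.

2.3642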